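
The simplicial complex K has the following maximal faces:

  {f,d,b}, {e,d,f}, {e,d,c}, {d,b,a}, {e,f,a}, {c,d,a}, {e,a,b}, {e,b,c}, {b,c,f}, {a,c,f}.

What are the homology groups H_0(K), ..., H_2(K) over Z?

H_0 ≅ Z,  H_1 ≅ Z/2,  H_2 = 0.

We work with the vertex ordering a < b < c < d < e < f. The simplices of K, each written with vertices in increasing order, are:

  0-simplices (6): a, b, c, d, e, f
  1-simplices (15): ab, ac, ad, ae, af, bc, bd, be, bf, cd, ce, cf, de, df, ef
  2-simplices (10): abd, abe, acd, acf, aef, bce, bcf, bdf, cde, def

so the chain groups are C_0 ≅ Z^6, C_1 ≅ Z^15, C_2 ≅ Z^10.

∂_1: C_1 → C_0 sends each edge [p,q] (with p < q) to q − p. For instance
  ∂df = f − d.
This gives a 6×15 integer matrix of rank 5; reducing to Smith normal form yields diagonal entries (1,1,1,1,1).

The boundary map ∂_2: C_2 → C_1 sends each 2-simplex [p,q,r] to [q,r] − [p,r] + [p,q]. For instance
  ∂bcf = cf − bf + bc,
  ∂abe = be − ae + ab.
This gives a 15×10 integer matrix of rank 10; reducing to Smith normal form yields diagonal entries (1,1,1,1,1,1,1,1,1,2).

Computing H_k = (kernel of ∂_k) / (image of ∂_{k+1}):

  H_0: rank C_0 − rank ∂_1 = 6 − 5 = 1, and the invariant factors of ∂_1 are all 1, so H_0 = Z.
  H_1: rank ker ∂_1 − rank ∂_2 = (15 − 5) − 10 = 0, and ∂_2 has invariant factor 2 > 1, so H_1 = Z/2.
  H_2: rank ker ∂_2 − rank ∂_3 = (10 − 10) − 0 = 0, and there is no ∂_3, so H_2 = 0.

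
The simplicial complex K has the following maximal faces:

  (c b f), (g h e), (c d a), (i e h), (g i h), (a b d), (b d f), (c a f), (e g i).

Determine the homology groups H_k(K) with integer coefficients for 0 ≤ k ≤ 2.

H_0 = Z^2,  H_1 = Z,  H_2 = Z.

Fix the vertex order a < b < c < d < e < f < g < h < i and write every simplex with vertices in increasing order. Then dim K = 2 and the simplices of K are:

  0-simplices (9): a, b, c, d, e, f, g, h, i
  1-simplices (16): ab, ac, ad, af, bc, bd, bf, cd, cf, df, eg, eh, ei, gh, gi, hi
  2-simplices (9): abd, acd, acf, bcf, bdf, egh, egi, ehi, ghi

Hence C_0 ≅ Z^9, C_1 ≅ Z^16, C_2 ≅ Z^9.

The boundary map ∂_1: C_1 → C_0 is given by ∂[p,q] = [q] − [p]. For instance
  ∂bc = c − b.
As a 9×16 matrix over Z this has rank 7, with invariant factors (1,1,1,1,1,1,1).

Boundary ∂_2: C_2 → C_1 sends each 2-simplex [p,q,r] to [q,r] − [p,r] + [p,q]. For instance
  ∂bdf = df − bf + bd,
  ∂ghi = hi − gi + gh.
This gives a 16×9 integer matrix of rank 8; reducing to Smith normal form yields diagonal entries (1,1,1,1,1,1,1,1).

Computing H_k = (kernel of ∂_k) / (image of ∂_{k+1}):

  H_0: rank C_0 − rank ∂_1 = 9 − 7 = 2, and the invariant factors of ∂_1 are all 1, so H_0 = Z^2.
  H_1: rank ker ∂_1 − rank ∂_2 = (16 − 7) − 8 = 1, and the invariant factors of ∂_2 are all 1, so H_1 = Z.
  H_2: rank ker ∂_2 − rank ∂_3 = (9 − 8) − 0 = 1, and there is no ∂_3, so H_2 = Z.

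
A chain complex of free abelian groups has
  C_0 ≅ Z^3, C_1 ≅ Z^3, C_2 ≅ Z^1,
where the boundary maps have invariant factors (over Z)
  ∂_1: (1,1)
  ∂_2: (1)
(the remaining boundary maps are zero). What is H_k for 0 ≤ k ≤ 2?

H_0 = Z,  H_1 = 0,  H_2 = 0.

H_0: b_0 = 3 − 0 − 2 = 1; torsion from ∂_1 factors > 1: none. So H_0 = Z.
H_1: b_1 = 3 − 2 − 1 = 0; torsion from ∂_2 factors > 1: none. So H_1 = 0.
H_2: b_2 = 1 − 1 − 0 = 0; torsion from ∂_3 factors > 1: none. So H_2 = 0.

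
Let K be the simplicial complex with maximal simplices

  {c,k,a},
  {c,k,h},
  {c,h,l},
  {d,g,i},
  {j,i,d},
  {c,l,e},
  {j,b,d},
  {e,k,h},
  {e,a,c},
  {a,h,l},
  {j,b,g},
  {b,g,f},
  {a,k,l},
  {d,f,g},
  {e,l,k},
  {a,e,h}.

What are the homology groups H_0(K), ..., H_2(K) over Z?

H_0 ≅ Z^2,  H_1 ≅ Z × Z/2,  H_2 = 0.

Fix the vertex order a < b < c < d < e < f < g < h < i < j < k < l and write every simplex with vertices in increasing order. Then dim K = 2 and the simplices of K are:

  0-simplices (12): a, b, c, d, e, f, g, h, i, j, k, l
  1-simplices (27): ac, ae, ah, ak, al, bd, bf, bg, bj, ce, ch, ck, cl, df, dg, di, dj, eh, ek, el, fg, gi, gj, hk, hl, ij, kl
  2-simplices (16): ace, ack, aeh, ahl, akl, bdj, bfg, bgj, cel, chk, chl, dfg, dgi, dij, ehk, ekl

giving chain groups C_0 ≅ Z^12, C_1 ≅ Z^27, C_2 ≅ Z^16.

The boundary map ∂_1: C_1 → C_0 sends each edge [p,q] (with p < q) to q − p.
As a 12×27 matrix over Z this has rank 10, with invariant factors (1,1,1,1,1,1,1,1,1,1).

Boundary ∂_2: C_2 → C_1 acts by ∂[p,q,r] = [q,r] − [p,r] + [p,q]. For instance
  ∂ehk = hk − ek + eh,
  ∂bfg = fg − bg + bf.
The resulting 27×16 matrix has rank 16, and its Smith normal form has invariant factors (1,1,1,1,1,1,1,1,1,1,1,1,1,1,1,2).

Now H_k = ker ∂_k / im ∂_{k+1}, so:

  H_0: rank C_0 − rank ∂_1 = 12 − 10 = 2, and the invariant factors of ∂_1 are all 1, so H_0 = Z^2.
  H_1: rank ker ∂_1 − rank ∂_2 = (27 − 10) − 16 = 1, and ∂_2 has invariant factor 2 > 1, so H_1 = Z × Z/2.
  H_2: rank ker ∂_2 − rank ∂_3 = (16 − 16) − 0 = 0, and there is no ∂_3, so H_2 = 0.

(K is a triangulation of the disjoint union of the real projective plane RP^2 and the cylinder S^1 x I.)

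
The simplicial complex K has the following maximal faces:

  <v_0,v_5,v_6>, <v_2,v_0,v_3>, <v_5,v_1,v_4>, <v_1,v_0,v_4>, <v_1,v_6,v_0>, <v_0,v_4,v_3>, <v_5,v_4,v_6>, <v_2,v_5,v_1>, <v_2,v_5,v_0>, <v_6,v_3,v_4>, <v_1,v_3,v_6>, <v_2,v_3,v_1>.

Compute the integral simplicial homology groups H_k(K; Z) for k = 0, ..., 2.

We work with the vertex ordering v_0 < v_1 < v_2 < v_3 < v_4 < v_5 < v_6. The simplices of K, each written with vertices in increasing order, are:

  0-simplices (7): [v_0], [v_1], [v_2], [v_3], [v_4], [v_5], [v_6]
  1-simplices (18): (18 of them)
  2-simplices (12): (12 of them)

giving chain groups C_0 ≅ Z^7, C_1 ≅ Z^18, C_2 ≅ Z^12.

∂_1: C_1 → C_0 is given by ∂[p,q] = [q] − [p].
The resulting 7×18 matrix has rank 6, and its Smith normal form has invariant factors (1,1,1,1,1,1).

Boundary ∂_2: C_2 → C_1 sends each 2-simplex [p,q,r] to [q,r] − [p,r] + [p,q]. For instance
  ∂[v_1,v_3,v_6] = [v_3,v_6] − [v_1,v_6] + [v_1,v_3],
  ∂[v_1,v_2,v_3] = [v_2,v_3] − [v_1,v_3] + [v_1,v_2].
The 18×12 boundary matrix has rank 12 and Smith normal form diag(1,1,1,1,1,1,1,1,1,1,1,2).

From H_k ≅ ker(∂_k) / im(∂_{k+1}) we obtain:

  H_0: rank C_0 − rank ∂_1 = 7 − 6 = 1, and the invariant factors of ∂_1 are all 1, so H_0 = Z.
  H_1: rank ker ∂_1 − rank ∂_2 = (18 − 6) − 12 = 0, and ∂_2 has invariant factor 2 > 1, so H_1 = Z/2Z.
  H_2: rank ker ∂_2 − rank ∂_3 = (12 − 12) − 0 = 0, and there is no ∂_3, so H_2 = 0.

As a check, the Euler characteristic is 7 − 18 + 12 = 1, which agrees with 1 − 0 + 0 = 1.

H_0 = Z,  H_1 = Z/2Z,  H_2 = 0.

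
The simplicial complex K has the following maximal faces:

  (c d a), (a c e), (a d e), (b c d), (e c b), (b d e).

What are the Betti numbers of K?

K has 5 vertices, 9 edges, 6 triangles.
rank ∂_0 = 0, rank ∂_1 = 4 ⇒ b_0 = 5 − 0 − 4 = 1; all invariant factors of ∂_1 are 1 so no torsion. So H_0 = Z.
rank ∂_1 = 4, rank ∂_2 = 5 ⇒ b_1 = 9 − 4 − 5 = 0; all invariant factors of ∂_2 are 1 so no torsion. So H_1 = 0.
rank ∂_2 = 5, rank ∂_3 = 0 ⇒ b_2 = 6 − 5 − 0 = 1. So H_2 = Z.

b_0 = 1, b_1 = 0, b_2 = 1.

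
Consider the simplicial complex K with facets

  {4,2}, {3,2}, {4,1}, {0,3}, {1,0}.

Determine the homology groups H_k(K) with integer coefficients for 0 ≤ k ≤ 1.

H_0 ≅ Z,  H_1 ≅ Z.

We work with the vertex ordering 0 < 1 < 2 < 3 < 4. The simplices of K, each written with vertices in increasing order, are:

  0-simplices (5): [0], [1], [2], [3], [4]
  1-simplices (5): [0,1], [0,3], [1,4], [2,3], [2,4]

giving chain groups C_0 ≅ Z^5, C_1 ≅ Z^5.

The boundary map ∂_1: C_1 → C_0 sends each edge [p,q] (with p < q) to q − p. For instance
  ∂[1,4] = [4] − [1].
As a 5×5 matrix over Z this has rank 4, with invariant factors (1,1,1,1).

Reading off H_k = ker ∂_k / im ∂_{k+1}:

  H_0: rank C_0 − rank ∂_1 = 5 − 4 = 1, and the invariant factors of ∂_1 are all 1, so H_0 ≅ Z.
  H_1: rank ker ∂_1 − rank ∂_2 = (5 − 4) − 0 = 1, and there is no ∂_2, so H_1 ≅ Z.

(K is a triangulation of the circle S^1.)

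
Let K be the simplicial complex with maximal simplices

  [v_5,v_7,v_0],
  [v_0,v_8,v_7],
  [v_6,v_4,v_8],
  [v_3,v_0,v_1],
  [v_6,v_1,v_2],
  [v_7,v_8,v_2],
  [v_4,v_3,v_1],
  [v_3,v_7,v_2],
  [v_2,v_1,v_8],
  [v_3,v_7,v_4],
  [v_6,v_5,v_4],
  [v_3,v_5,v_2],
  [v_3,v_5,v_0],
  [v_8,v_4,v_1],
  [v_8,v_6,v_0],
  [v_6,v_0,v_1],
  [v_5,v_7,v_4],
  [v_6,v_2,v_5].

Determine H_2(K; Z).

H_2 = 0.

Fix the vertex order v_0 < v_1 < v_2 < v_3 < v_4 < v_5 < v_6 < v_7 < v_8 and write every simplex with vertices in increasing order. Then dim K = 2 and the simplices of K are:

  0-simplices (9): [v_0], [v_1], [v_2], [v_3], [v_4], [v_5], [v_6], [v_7], [v_8]
  1-simplices (27): (27 of them)
  2-simplices (18): (18 of them)

giving chain groups C_0 ≅ Z^9, C_1 ≅ Z^27, C_2 ≅ Z^18.

The boundary map ∂_1: C_1 → C_0 maps an edge to its endpoints' difference, ∂[p,q] = q − p. For instance
  ∂[v_1,v_2] = [v_2] − [v_1].
The resulting 9×27 matrix has rank 8, and its Smith normal form has invariant factors (1,1,1,1,1,1,1,1).

The boundary map ∂_2: C_2 → C_1 acts by ∂[p,q,r] = [q,r] − [p,r] + [p,q]. For instance
  ∂[v_2,v_3,v_7] = [v_3,v_7] − [v_2,v_7] + [v_2,v_3],
  ∂[v_1,v_4,v_8] = [v_4,v_8] − [v_1,v_8] + [v_1,v_4].
The 27×18 boundary matrix has rank 18 and Smith normal form diag(1,1,1,1,1,1,1,1,1,1,1,1,1,1,1,1,1,2).

Reading off H_k = ker ∂_k / im ∂_{k+1}:

  H_2: rank ker ∂_2 − rank ∂_3 = (18 − 18) − 0 = 0, and there is no ∂_3, so H_2 ≅ 0.

(K is a triangulation of the Klein bottle.)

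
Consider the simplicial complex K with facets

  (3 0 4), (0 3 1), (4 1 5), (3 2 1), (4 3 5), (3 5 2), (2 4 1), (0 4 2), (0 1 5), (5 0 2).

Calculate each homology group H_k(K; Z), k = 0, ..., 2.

H_0 ≅ Z,  H_1 ≅ Z/2,  H_2 = 0.

Take the total order 0 < 1 < 2 < 3 < 4 < 5 on the vertex set. Then K (dimension 2) consists of the simplices:

  0-simplices (6): [0], [1], [2], [3], [4], [5]
  1-simplices (15): [0,1], [0,2], [0,3], [0,4], [0,5], [1,2], [1,3], [1,4], [1,5], [2,3], [2,4], [2,5], [3,4], [3,5], [4,5]
  2-simplices (10): [0,1,3], [0,1,5], [0,2,4], [0,2,5], [0,3,4], [1,2,3], [1,2,4], [1,4,5], [2,3,5], [3,4,5]

so the chain groups are C_0 ≅ Z^6, C_1 ≅ Z^15, C_2 ≅ Z^10.

Boundary ∂_1: C_1 → C_0 maps an edge to its endpoints' difference, ∂[p,q] = q − p. For instance
  ∂[0,4] = [4] − [0].
This gives a 6×15 integer matrix of rank 5; reducing to Smith normal form yields diagonal entries (1,1,1,1,1).

The boundary map ∂_2: C_2 → C_1 acts by ∂[p,q,r] = [q,r] − [p,r] + [p,q]. For instance
  ∂[3,4,5] = [4,5] − [3,5] + [3,4],
  ∂[2,3,5] = [3,5] − [2,5] + [2,3].
As a 15×10 matrix over Z this has rank 10, with invariant factors (1,1,1,1,1,1,1,1,1,2).

Now H_k = ker ∂_k / im ∂_{k+1}, so:

  H_0: rank C_0 − rank ∂_1 = 6 − 5 = 1, and the invariant factors of ∂_1 are all 1, so H_0 ≅ Z.
  H_1: rank ker ∂_1 − rank ∂_2 = (15 − 5) − 10 = 0, and ∂_2 has invariant factor 2 > 1, so H_1 ≅ Z/2.
  H_2: rank ker ∂_2 − rank ∂_3 = (10 − 10) − 0 = 0, and there is no ∂_3, so H_2 ≅ 0.

(K is a triangulation of the real projective plane RP^2.)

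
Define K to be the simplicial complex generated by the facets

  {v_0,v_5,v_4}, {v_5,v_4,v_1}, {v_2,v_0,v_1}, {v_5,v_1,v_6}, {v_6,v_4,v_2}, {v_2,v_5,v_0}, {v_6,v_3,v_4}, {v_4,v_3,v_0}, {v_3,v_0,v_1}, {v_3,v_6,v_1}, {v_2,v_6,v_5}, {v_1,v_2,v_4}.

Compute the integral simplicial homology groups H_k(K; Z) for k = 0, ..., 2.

H_0 ≅ Z,  H_1 ≅ Z/2,  H_2 = 0.

Order the vertices as v_0 < v_1 < v_2 < v_3 < v_4 < v_5 < v_6. Listing each simplex with vertices in this order, K has dimension 2 with simplices:

  0-simplices (7): [v_0], [v_1], [v_2], [v_3], [v_4], [v_5], [v_6]
  1-simplices (18): (18 of them)
  2-simplices (12): (12 of them)

Hence C_0 ≅ Z^7, C_1 ≅ Z^18, C_2 ≅ Z^12.

The boundary map ∂_1: C_1 → C_0 is given by ∂[p,q] = [q] − [p]. For instance
  ∂[v_0,v_2] = [v_2] − [v_0].
The 7×18 boundary matrix has rank 6 and Smith normal form diag(1,1,1,1,1,1).

The boundary map ∂_2: C_2 → C_1 maps a triangle to the signed sum of its edges. For instance
  ∂[v_1,v_5,v_6] = [v_5,v_6] − [v_1,v_6] + [v_1,v_5],
  ∂[v_0,v_3,v_4] = [v_3,v_4] − [v_0,v_4] + [v_0,v_3].
As a 18×12 matrix over Z this has rank 12, with invariant factors (1,1,1,1,1,1,1,1,1,1,1,2).

Reading off H_k = ker ∂_k / im ∂_{k+1}:

  H_0: rank C_0 − rank ∂_1 = 7 − 6 = 1, and the invariant factors of ∂_1 are all 1, so H_0 = Z.
  H_1: rank ker ∂_1 − rank ∂_2 = (18 − 6) − 12 = 0, and ∂_2 has invariant factor 2 > 1, so H_1 = Z/2.
  H_2: rank ker ∂_2 − rank ∂_3 = (12 − 12) − 0 = 0, and there is no ∂_3, so H_2 = 0.

As a check, the Euler characteristic is 7 − 18 + 12 = 1, which agrees with 1 − 0 + 0 = 1.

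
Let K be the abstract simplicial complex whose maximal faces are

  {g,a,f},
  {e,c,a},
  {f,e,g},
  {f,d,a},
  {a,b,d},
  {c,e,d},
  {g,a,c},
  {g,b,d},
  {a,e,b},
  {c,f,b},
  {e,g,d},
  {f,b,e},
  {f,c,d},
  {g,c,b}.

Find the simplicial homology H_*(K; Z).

H_0 = Z,  H_1 = Z^2,  H_2 = Z.

Order the vertices as a < b < c < d < e < f < g. Listing each simplex with vertices in this order, K has dimension 2 with simplices:

  0-simplices (7): a, b, c, d, e, f, g
  1-simplices (21): ab, ac, ad, ae, af, ag, bc, bd, be, bf, bg, cd, ce, cf, cg, de, df, dg, ef, eg, fg
  2-simplices (14): abd, abe, ace, acg, adf, afg, bcf, bcg, bdg, bef, cde, cdf, deg, efg

Hence C_0 ≅ Z^7, C_1 ≅ Z^21, C_2 ≅ Z^14.

Boundary ∂_1: C_1 → C_0 is given by ∂[p,q] = [q] − [p]. For instance
  ∂ab = b − a.
The resulting 7×21 matrix has rank 6, and its Smith normal form has invariant factors (1,1,1,1,1,1).

The boundary map ∂_2: C_2 → C_1 maps a triangle to the signed sum of its edges. For instance
  ∂adf = df − af + ad,
  ∂cde = de − ce + cd.
As a 21×14 matrix over Z this has rank 13, with invariant factors (1,1,1,1,1,1,1,1,1,1,1,1,1).

From H_k ≅ ker(∂_k) / im(∂_{k+1}) we obtain:

  H_0: rank C_0 − rank ∂_1 = 7 − 6 = 1, and the invariant factors of ∂_1 are all 1, so H_0 = Z.
  H_1: rank ker ∂_1 − rank ∂_2 = (21 − 6) − 13 = 2, and the invariant factors of ∂_2 are all 1, so H_1 = Z^2.
  H_2: rank ker ∂_2 − rank ∂_3 = (14 − 13) − 0 = 1, and there is no ∂_3, so H_2 = Z.

As a check, the Euler characteristic is 7 − 21 + 14 = 0, which agrees with 1 − 2 + 1 = 0.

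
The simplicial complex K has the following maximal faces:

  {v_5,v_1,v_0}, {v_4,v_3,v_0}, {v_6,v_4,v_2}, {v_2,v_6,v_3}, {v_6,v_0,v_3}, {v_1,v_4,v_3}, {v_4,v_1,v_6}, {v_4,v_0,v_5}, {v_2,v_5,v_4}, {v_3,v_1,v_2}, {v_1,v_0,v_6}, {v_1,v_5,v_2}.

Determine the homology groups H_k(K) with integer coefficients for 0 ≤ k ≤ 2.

We work with the vertex ordering v_0 < v_1 < v_2 < v_3 < v_4 < v_5 < v_6. The simplices of K, each written with vertices in increasing order, are:

  0-simplices (7): [v_0], [v_1], [v_2], [v_3], [v_4], [v_5], [v_6]
  1-simplices (18): (18 of them)
  2-simplices (12): (12 of them)

giving chain groups C_0 ≅ Z^7, C_1 ≅ Z^18, C_2 ≅ Z^12.

Boundary ∂_1: C_1 → C_0 is given by ∂[p,q] = [q] − [p]. For instance
  ∂[v_0,v_3] = [v_3] − [v_0].
The 7×18 boundary matrix has rank 6 and Smith normal form diag(1,1,1,1,1,1).

Boundary ∂_2: C_2 → C_1 maps a triangle to the signed sum of its edges. For instance
  ∂[v_1,v_4,v_6] = [v_4,v_6] − [v_1,v_6] + [v_1,v_4],
  ∂[v_0,v_1,v_5] = [v_1,v_5] − [v_0,v_5] + [v_0,v_1].
This gives a 18×12 integer matrix of rank 12; reducing to Smith normal form yields diagonal entries (1,1,1,1,1,1,1,1,1,1,1,2).

Reading off H_k = ker ∂_k / im ∂_{k+1}:

  H_0: rank C_0 − rank ∂_1 = 7 − 6 = 1, and the invariant factors of ∂_1 are all 1, so H_0 ≅ Z.
  H_1: rank ker ∂_1 − rank ∂_2 = (18 − 6) − 12 = 0, and ∂_2 has invariant factor 2 > 1, so H_1 ≅ Z_2.
  H_2: rank ker ∂_2 − rank ∂_3 = (12 − 12) − 0 = 0, and there is no ∂_3, so H_2 ≅ 0.

As a check, the Euler characteristic is 7 − 18 + 12 = 1, which agrees with 1 − 0 + 0 = 1.
(K is a triangulation of the real projective plane RP^2.)

H_0 = Z,  H_1 = Z_2,  H_2 = 0.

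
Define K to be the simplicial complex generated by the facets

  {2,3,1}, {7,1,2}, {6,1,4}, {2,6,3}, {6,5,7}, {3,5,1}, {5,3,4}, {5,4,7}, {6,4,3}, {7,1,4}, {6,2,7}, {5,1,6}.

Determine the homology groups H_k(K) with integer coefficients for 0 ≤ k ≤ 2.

We work with the vertex ordering 1 < 2 < 3 < 4 < 5 < 6 < 7. The simplices of K, each written with vertices in increasing order, are:

  0-simplices (7): [1], [2], [3], [4], [5], [6], [7]
  1-simplices (18): [1,2], [1,3], [1,4], [1,5], [1,6], [1,7], [2,3], [2,6], [2,7], [3,4], [3,5], [3,6], [4,5], [4,6], [4,7], [5,6], [5,7], [6,7]
  2-simplices (12): [1,2,3], [1,2,7], [1,3,5], [1,4,6], [1,4,7], [1,5,6], [2,3,6], [2,6,7], [3,4,5], [3,4,6], [4,5,7], [5,6,7]

so the chain groups are C_0 ≅ Z^7, C_1 ≅ Z^18, C_2 ≅ Z^12.

∂_1: C_1 → C_0 sends each edge [p,q] (with p < q) to q − p. For instance
  ∂[4,7] = [7] − [4].
The 7×18 boundary matrix has rank 6 and Smith normal form diag(1,1,1,1,1,1).

∂_2: C_2 → C_1 maps a triangle to the signed sum of its edges. For instance
  ∂[3,4,5] = [4,5] − [3,5] + [3,4],
  ∂[1,4,7] = [4,7] − [1,7] + [1,4].
This gives a 18×12 integer matrix of rank 12; reducing to Smith normal form yields diagonal entries (1,1,1,1,1,1,1,1,1,1,1,2).

Now H_k = ker ∂_k / im ∂_{k+1}, so:

  H_0: rank C_0 − rank ∂_1 = 7 − 6 = 1, and the invariant factors of ∂_1 are all 1, so H_0 ≅ Z.
  H_1: rank ker ∂_1 − rank ∂_2 = (18 − 6) − 12 = 0, and ∂_2 has invariant factor 2 > 1, so H_1 ≅ Z/2.
  H_2: rank ker ∂_2 − rank ∂_3 = (12 − 12) − 0 = 0, and there is no ∂_3, so H_2 ≅ 0.

(K is a triangulation of the real projective plane RP^2.)

H_0 = Z,  H_1 = Z/2,  H_2 = 0.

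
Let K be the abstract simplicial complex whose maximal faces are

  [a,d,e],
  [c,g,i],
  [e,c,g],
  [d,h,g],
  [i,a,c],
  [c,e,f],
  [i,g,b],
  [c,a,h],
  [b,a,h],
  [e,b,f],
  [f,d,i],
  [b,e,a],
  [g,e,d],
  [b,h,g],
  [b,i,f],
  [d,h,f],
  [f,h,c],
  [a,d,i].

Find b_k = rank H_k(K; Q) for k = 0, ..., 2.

b_0 = 1, b_1 = 2, b_2 = 1.

We work with the vertex ordering a < b < c < d < e < f < g < h < i. The simplices of K, each written with vertices in increasing order, are:

  0-simplices (9): a, b, c, d, e, f, g, h, i
  1-simplices (27): ab, ac, ad, ae, ah, ai, be, bf, bg, bh, bi, ce, cf, cg, ch, ci, de, df, dg, dh, di, ef, eg, fh, fi, gh, gi
  2-simplices (18): abe, abh, ach, aci, ade, adi, bef, bfi, bgh, bgi, cef, ceg, cfh, cgi, deg, dfh, dfi, dgh

giving chain groups C_0 ≅ Z^9, C_1 ≅ Z^27, C_2 ≅ Z^18.

Boundary ∂_1: C_1 → C_0 maps an edge to its endpoints' difference, ∂[p,q] = q − p.
This gives a 9×27 integer matrix of rank 8; reducing to Smith normal form yields diagonal entries (1,1,1,1,1,1,1,1).

The boundary map ∂_2: C_2 → C_1 maps a triangle to the signed sum of its edges. For instance
  ∂dfi = fi − di + df,
  ∂ach = ch − ah + ac.
As a 27×18 matrix over Z this has rank 17, with invariant factors (1,1,1,1,1,1,1,1,1,1,1,1,1,1,1,1,1).

From H_k ≅ ker(∂_k) / im(∂_{k+1}) we obtain:

  H_0: rank C_0 − rank ∂_1 = 9 − 8 = 1, and the invariant factors of ∂_1 are all 1, so H_0 ≅ Z.
  H_1: rank ker ∂_1 − rank ∂_2 = (27 − 8) − 17 = 2, and the invariant factors of ∂_2 are all 1, so H_1 ≅ Z^2.
  H_2: rank ker ∂_2 − rank ∂_3 = (18 − 17) − 0 = 1, and there is no ∂_3, so H_2 ≅ Z.

Hence the Betti numbers are b_0 = 1, b_1 = 2, b_2 = 1.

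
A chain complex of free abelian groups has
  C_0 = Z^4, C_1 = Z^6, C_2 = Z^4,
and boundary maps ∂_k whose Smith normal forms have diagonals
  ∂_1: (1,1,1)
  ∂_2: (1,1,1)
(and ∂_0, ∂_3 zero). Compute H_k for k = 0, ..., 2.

H_0: b_0 = 4 − 0 − 3 = 1; torsion from ∂_1 factors > 1: none. So H_0 ≅ Z.
H_1: b_1 = 6 − 3 − 3 = 0; torsion from ∂_2 factors > 1: none. So H_1 ≅ 0.
H_2: b_2 = 4 − 3 − 0 = 1; torsion from ∂_3 factors > 1: none. So H_2 ≅ Z.

H_0 ≅ Z,  H_1 = 0,  H_2 ≅ Z.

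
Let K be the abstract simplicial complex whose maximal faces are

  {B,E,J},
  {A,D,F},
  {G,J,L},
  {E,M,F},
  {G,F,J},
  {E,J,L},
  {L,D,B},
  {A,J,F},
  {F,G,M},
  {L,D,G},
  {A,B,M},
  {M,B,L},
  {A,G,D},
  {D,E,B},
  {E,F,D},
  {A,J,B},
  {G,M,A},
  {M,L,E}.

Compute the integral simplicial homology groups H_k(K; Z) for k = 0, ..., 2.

H_0 ≅ Z,  H_1 ≅ Z ⊕ Z/2,  H_2 = 0.

Order the vertices as A < B < D < E < F < G < J < L < M. Listing each simplex with vertices in this order, K has dimension 2 with simplices:

  0-simplices (9): A, B, D, E, F, G, J, L, M
  1-simplices (27): AB, AD, AF, AG, AJ, AM, BD, BE, BJ, BL, BM, DE, DF, DG, DL, EF, EJ, EL, EM, FG, FJ, FM, GJ, GL, GM, JL, LM
  2-simplices (18): ABJ, ABM, ADF, ADG, AFJ, AGM, BDE, BDL, BEJ, BLM, DEF, DGL, EFM, EJL, ELM, FGJ, FGM, GJL

giving chain groups C_0 ≅ Z^9, C_1 ≅ Z^27, C_2 ≅ Z^18.

The boundary map ∂_1: C_1 → C_0 is given by ∂[p,q] = [q] − [p]. For instance
  ∂AB = B − A.
The resulting 9×27 matrix has rank 8, and its Smith normal form has invariant factors (1,1,1,1,1,1,1,1).

The boundary map ∂_2: C_2 → C_1 sends each 2-simplex [p,q,r] to [q,r] − [p,r] + [p,q]. For instance
  ∂BDL = DL − BL + BD,
  ∂ABJ = BJ − AJ + AB.
The 27×18 boundary matrix has rank 18 and Smith normal form diag(1,1,1,1,1,1,1,1,1,1,1,1,1,1,1,1,1,2).

Now H_k = ker ∂_k / im ∂_{k+1}, so:

  H_0: rank C_0 − rank ∂_1 = 9 − 8 = 1, and the invariant factors of ∂_1 are all 1, so H_0 = Z.
  H_1: rank ker ∂_1 − rank ∂_2 = (27 − 8) − 18 = 1, and ∂_2 has invariant factor 2 > 1, so H_1 = Z ⊕ Z/2.
  H_2: rank ker ∂_2 − rank ∂_3 = (18 − 18) − 0 = 0, and there is no ∂_3, so H_2 = 0.

As a check, the Euler characteristic is 9 − 27 + 18 = 0, which agrees with 1 − 1 + 0 = 0.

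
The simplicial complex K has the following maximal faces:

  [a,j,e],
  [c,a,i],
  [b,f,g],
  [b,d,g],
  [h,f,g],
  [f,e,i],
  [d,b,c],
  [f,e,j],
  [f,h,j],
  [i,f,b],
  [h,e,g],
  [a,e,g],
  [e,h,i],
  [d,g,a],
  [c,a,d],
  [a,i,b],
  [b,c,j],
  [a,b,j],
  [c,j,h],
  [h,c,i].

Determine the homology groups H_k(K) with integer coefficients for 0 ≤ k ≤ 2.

H_0 ≅ Z,  H_1 ≅ Z ⊕ Z/2,  H_2 = 0.

Order the vertices as a < b < c < d < e < f < g < h < i < j. Listing each simplex with vertices in this order, K has dimension 2 with simplices:

  0-simplices (10): a, b, c, d, e, f, g, h, i, j
  1-simplices (30): ab, ac, ad, ae, ag, ai, aj, bc, bd, bf, bg, bi, bj, cd, ch, ci, cj, dg, ef, eg, eh, ei, ej, fg, fh, fi, fj, gh, hi, hj
  2-simplices (20): abi, abj, acd, aci, adg, aeg, aej, bcd, bcj, bdg, bfg, bfi, chi, chj, efi, efj, egh, ehi, fgh, fhj

Hence C_0 ≅ Z^10, C_1 ≅ Z^30, C_2 ≅ Z^20.

Boundary ∂_1: C_1 → C_0 sends each edge [p,q] (with p < q) to q − p. For instance
  ∂ci = i − c.
This gives a 10×30 integer matrix of rank 9; reducing to Smith normal form yields diagonal entries (1,1,1,1,1,1,1,1,1).

The boundary map ∂_2: C_2 → C_1 sends each 2-simplex [p,q,r] to [q,r] − [p,r] + [p,q]. For instance
  ∂bfi = fi − bi + bf,
  ∂acd = cd − ad + ac.
This gives a 30×20 integer matrix of rank 20; reducing to Smith normal form yields diagonal entries (1,1,1,1,1,1,1,1,1,1,1,1,1,1,1,1,1,1,1,2).

Now H_k = ker ∂_k / im ∂_{k+1}, so:

  H_0: rank C_0 − rank ∂_1 = 10 − 9 = 1, and the invariant factors of ∂_1 are all 1, so H_0 = Z.
  H_1: rank ker ∂_1 − rank ∂_2 = (30 − 9) − 20 = 1, and ∂_2 has invariant factor 2 > 1, so H_1 = Z ⊕ Z/2.
  H_2: rank ker ∂_2 − rank ∂_3 = (20 − 20) − 0 = 0, and there is no ∂_3, so H_2 = 0.

As a check, the Euler characteristic is 10 − 30 + 20 = 0, which agrees with 1 − 1 + 0 = 0.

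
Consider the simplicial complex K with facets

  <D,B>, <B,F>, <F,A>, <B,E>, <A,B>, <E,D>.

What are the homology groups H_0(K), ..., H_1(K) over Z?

H_0 ≅ Z,  H_1 ≅ Z^2.

K has 5 vertices, 6 edges.
rank ∂_0 = 0, rank ∂_1 = 4 ⇒ b_0 = 5 − 0 − 4 = 1; all invariant factors of ∂_1 are 1 so no torsion. So H_0 ≅ Z.
rank ∂_1 = 4, rank ∂_2 = 0 ⇒ b_1 = 6 − 4 − 0 = 2. So H_1 ≅ Z^2.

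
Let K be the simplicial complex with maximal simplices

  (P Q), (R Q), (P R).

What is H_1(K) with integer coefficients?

H_1 ≅ Z.

Order the vertices as P < Q < R. Listing each simplex with vertices in this order, K has dimension 1 with simplices:

  0-simplices (3): P, Q, R
  1-simplices (3): PQ, PR, QR

giving chain groups C_0 ≅ Z^3, C_1 ≅ Z^3.

The boundary map ∂_1: C_1 → C_0 maps an edge to its endpoints' difference, ∂[p,q] = q − p. For instance
  ∂PQ = Q − P.
The resulting 3×3 matrix has rank 2, and its Smith normal form has invariant factors (1,1).

Reading off H_k = ker ∂_k / im ∂_{k+1}:

  H_1: rank ker ∂_1 − rank ∂_2 = (3 − 2) − 0 = 1, and there is no ∂_2, so H_1 = Z.

(K is a triangulation of the circle S^1.)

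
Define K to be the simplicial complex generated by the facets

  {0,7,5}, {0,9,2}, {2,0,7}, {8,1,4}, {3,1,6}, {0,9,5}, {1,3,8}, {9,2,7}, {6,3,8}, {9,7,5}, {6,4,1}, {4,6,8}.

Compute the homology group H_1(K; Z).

H_1 = 0.

K has 10 vertices, 18 edges, 12 triangles.
rank ∂_1 = 8, rank ∂_2 = 10 ⇒ b_1 = 18 − 8 − 10 = 0; all invariant factors of ∂_2 are 1 so no torsion. So H_1 ≅ 0.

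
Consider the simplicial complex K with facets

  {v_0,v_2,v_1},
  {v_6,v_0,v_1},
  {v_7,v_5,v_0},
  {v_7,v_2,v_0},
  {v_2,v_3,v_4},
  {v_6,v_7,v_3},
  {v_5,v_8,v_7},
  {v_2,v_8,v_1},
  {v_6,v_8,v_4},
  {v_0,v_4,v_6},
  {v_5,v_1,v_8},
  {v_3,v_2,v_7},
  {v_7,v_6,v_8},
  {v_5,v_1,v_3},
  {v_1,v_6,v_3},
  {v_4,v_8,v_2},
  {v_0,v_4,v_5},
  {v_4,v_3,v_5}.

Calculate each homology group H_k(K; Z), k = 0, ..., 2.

H_0 = Z,  H_1 = Z^2,  H_2 = Z.

Fix the vertex order v_0 < v_1 < v_2 < v_3 < v_4 < v_5 < v_6 < v_7 < v_8 and write every simplex with vertices in increasing order. Then dim K = 2 and the simplices of K are:

  0-simplices (9): [v_0], [v_1], [v_2], [v_3], [v_4], [v_5], [v_6], [v_7], [v_8]
  1-simplices (27): (27 of them)
  2-simplices (18): (18 of them)

Hence C_0 ≅ Z^9, C_1 ≅ Z^27, C_2 ≅ Z^18.

The boundary map ∂_1: C_1 → C_0 sends each edge [p,q] (with p < q) to q − p. For instance
  ∂[v_3,v_5] = [v_5] − [v_3].
This gives a 9×27 integer matrix of rank 8; reducing to Smith normal form yields diagonal entries (1,1,1,1,1,1,1,1).

∂_2: C_2 → C_1 sends each 2-simplex [p,q,r] to [q,r] − [p,r] + [p,q]. For instance
  ∂[v_0,v_1,v_6] = [v_1,v_6] − [v_0,v_6] + [v_0,v_1],
  ∂[v_2,v_3,v_4] = [v_3,v_4] − [v_2,v_4] + [v_2,v_3].
The 27×18 boundary matrix has rank 17 and Smith normal form diag(1,1,1,1,1,1,1,1,1,1,1,1,1,1,1,1,1).

From H_k ≅ ker(∂_k) / im(∂_{k+1}) we obtain:

  H_0: rank C_0 − rank ∂_1 = 9 − 8 = 1, and the invariant factors of ∂_1 are all 1, so H_0 ≅ Z.
  H_1: rank ker ∂_1 − rank ∂_2 = (27 − 8) − 17 = 2, and the invariant factors of ∂_2 are all 1, so H_1 ≅ Z^2.
  H_2: rank ker ∂_2 − rank ∂_3 = (18 − 17) − 0 = 1, and there is no ∂_3, so H_2 ≅ Z.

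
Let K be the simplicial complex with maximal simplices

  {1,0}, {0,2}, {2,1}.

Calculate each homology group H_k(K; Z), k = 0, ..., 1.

H_0 ≅ Z,  H_1 ≅ Z.

Fix the vertex order 0 < 1 < 2 and write every simplex with vertices in increasing order. Then dim K = 1 and the simplices of K are:

  0-simplices (3): [0], [1], [2]
  1-simplices (3): [0,1], [0,2], [1,2]

Hence C_0 ≅ Z^3, C_1 ≅ Z^3.

The boundary map ∂_1: C_1 → C_0 sends each edge [p,q] (with p < q) to q − p. For instance
  ∂[0,2] = [2] − [0].
The resulting 3×3 matrix has rank 2, and its Smith normal form has invariant factors (1,1).

Reading off H_k = ker ∂_k / im ∂_{k+1}:

  H_0: rank C_0 − rank ∂_1 = 3 − 2 = 1, and the invariant factors of ∂_1 are all 1, so H_0 ≅ Z.
  H_1: rank ker ∂_1 − rank ∂_2 = (3 − 2) − 0 = 1, and there is no ∂_2, so H_1 ≅ Z.

As a check, the Euler characteristic is 3 − 3 = 0, which agrees with 1 − 1 = 0.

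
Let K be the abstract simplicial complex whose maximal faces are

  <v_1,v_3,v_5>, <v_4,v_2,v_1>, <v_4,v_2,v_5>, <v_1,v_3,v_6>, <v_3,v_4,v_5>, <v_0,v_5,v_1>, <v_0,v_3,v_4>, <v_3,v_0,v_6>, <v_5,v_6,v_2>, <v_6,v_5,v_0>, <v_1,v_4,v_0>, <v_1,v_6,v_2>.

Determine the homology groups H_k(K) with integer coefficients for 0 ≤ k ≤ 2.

Take the total order v_0 < v_1 < v_2 < v_3 < v_4 < v_5 < v_6 on the vertex set. Then K (dimension 2) consists of the simplices:

  0-simplices (7): [v_0], [v_1], [v_2], [v_3], [v_4], [v_5], [v_6]
  1-simplices (18): (18 of them)
  2-simplices (12): (12 of them)

so the chain groups are C_0 ≅ Z^7, C_1 ≅ Z^18, C_2 ≅ Z^12.

∂_1: C_1 → C_0 is given by ∂[p,q] = [q] − [p].
The resulting 7×18 matrix has rank 6, and its Smith normal form has invariant factors (1,1,1,1,1,1).

The boundary map ∂_2: C_2 → C_1 maps a triangle to the signed sum of its edges. For instance
  ∂[v_0,v_1,v_5] = [v_1,v_5] − [v_0,v_5] + [v_0,v_1],
  ∂[v_1,v_2,v_4] = [v_2,v_4] − [v_1,v_4] + [v_1,v_2].
This gives a 18×12 integer matrix of rank 12; reducing to Smith normal form yields diagonal entries (1,1,1,1,1,1,1,1,1,1,1,2).

Reading off H_k = ker ∂_k / im ∂_{k+1}:

  H_0: rank C_0 − rank ∂_1 = 7 − 6 = 1, and the invariant factors of ∂_1 are all 1, so H_0 = Z.
  H_1: rank ker ∂_1 − rank ∂_2 = (18 − 6) − 12 = 0, and ∂_2 has invariant factor 2 > 1, so H_1 = Z/2.
  H_2: rank ker ∂_2 − rank ∂_3 = (12 − 12) − 0 = 0, and there is no ∂_3, so H_2 = 0.

As a check, the Euler characteristic is 7 − 18 + 12 = 1, which agrees with 1 − 0 + 0 = 1.

H_0 ≅ Z,  H_1 ≅ Z/2,  H_2 = 0.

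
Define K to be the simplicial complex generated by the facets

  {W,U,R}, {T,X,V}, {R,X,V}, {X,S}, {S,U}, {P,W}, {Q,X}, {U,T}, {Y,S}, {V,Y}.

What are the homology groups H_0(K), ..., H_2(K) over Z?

H_0 ≅ Z,  H_1 ≅ Z^3,  H_2 = 0.

Take the total order P < Q < R < S < T < U < V < W < X < Y on the vertex set. Then K (dimension 2) consists of the simplices:

  0-simplices (10): P, Q, R, S, T, U, V, W, X, Y
  1-simplices (15): PW, QX, RU, RV, RW, RX, SU, SX, SY, TU, TV, TX, UW, VX, VY
  2-simplices (3): RUW, RVX, TVX

giving chain groups C_0 ≅ Z^10, C_1 ≅ Z^15, C_2 ≅ Z^3.

Boundary ∂_1: C_1 → C_0 sends each edge [p,q] (with p < q) to q − p. For instance
  ∂SX = X − S.
The 10×15 boundary matrix has rank 9 and Smith normal form diag(1,1,1,1,1,1,1,1,1).

The boundary map ∂_2: C_2 → C_1 acts by ∂[p,q,r] = [q,r] − [p,r] + [p,q]. For instance
  ∂RUW = UW − RW + RU,
  ∂RVX = VX − RX + RV.
As a 15×3 matrix over Z this has rank 3, with invariant factors (1,1,1).

From H_k ≅ ker(∂_k) / im(∂_{k+1}) we obtain:

  H_0: rank C_0 − rank ∂_1 = 10 − 9 = 1, and the invariant factors of ∂_1 are all 1, so H_0 = Z.
  H_1: rank ker ∂_1 − rank ∂_2 = (15 − 9) − 3 = 3, and the invariant factors of ∂_2 are all 1, so H_1 = Z^3.
  H_2: rank ker ∂_2 − rank ∂_3 = (3 − 3) − 0 = 0, and there is no ∂_3, so H_2 = 0.

As a check, the Euler characteristic is 10 − 15 + 3 = -2, which agrees with 1 − 3 + 0 = -2.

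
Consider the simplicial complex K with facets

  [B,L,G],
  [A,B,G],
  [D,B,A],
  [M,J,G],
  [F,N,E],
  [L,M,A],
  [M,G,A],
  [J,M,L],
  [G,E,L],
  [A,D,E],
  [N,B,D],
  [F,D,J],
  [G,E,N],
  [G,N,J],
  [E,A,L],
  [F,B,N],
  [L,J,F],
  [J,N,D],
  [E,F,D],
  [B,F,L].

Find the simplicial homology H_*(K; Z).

K has 10 vertices, 30 edges, 20 triangles.
rank ∂_0 = 0, rank ∂_1 = 9 ⇒ b_0 = 10 − 0 − 9 = 1; all invariant factors of ∂_1 are 1 so no torsion. So H_0 ≅ Z.
rank ∂_1 = 9, rank ∂_2 = 20 ⇒ b_1 = 30 − 9 − 20 = 1; ∂_2 has invariant factor(s) [2] giving torsion. So H_1 ≅ Z ⊕ Z/2.
rank ∂_2 = 20, rank ∂_3 = 0 ⇒ b_2 = 20 − 20 − 0 = 0. So H_2 ≅ 0.

H_0 ≅ Z,  H_1 ≅ Z ⊕ Z/2,  H_2 = 0.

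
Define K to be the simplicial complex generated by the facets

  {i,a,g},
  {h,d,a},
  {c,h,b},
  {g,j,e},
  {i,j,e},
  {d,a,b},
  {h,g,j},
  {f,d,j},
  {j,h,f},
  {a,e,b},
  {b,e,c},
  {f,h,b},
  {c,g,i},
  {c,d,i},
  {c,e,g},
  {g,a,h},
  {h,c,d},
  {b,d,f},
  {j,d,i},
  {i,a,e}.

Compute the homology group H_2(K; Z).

H_2 ≅ 0.

We work with the vertex ordering a < b < c < d < e < f < g < h < i < j. The simplices of K, each written with vertices in increasing order, are:

  0-simplices (10): a, b, c, d, e, f, g, h, i, j
  1-simplices (30): ab, ad, ae, ag, ah, ai, bc, bd, be, bf, bh, cd, ce, cg, ch, ci, df, dh, di, dj, eg, ei, ej, fh, fj, gh, gi, gj, hj, ij
  2-simplices (20): abd, abe, adh, aei, agh, agi, bce, bch, bdf, bfh, cdh, cdi, ceg, cgi, dfj, dij, egj, eij, fhj, ghj

giving chain groups C_0 ≅ Z^10, C_1 ≅ Z^30, C_2 ≅ Z^20.

Boundary ∂_1: C_1 → C_0 is given by ∂[p,q] = [q] − [p].
The resulting 10×30 matrix has rank 9, and its Smith normal form has invariant factors (1,1,1,1,1,1,1,1,1).

Boundary ∂_2: C_2 → C_1 maps a triangle to the signed sum of its edges. For instance
  ∂ghj = hj − gj + gh,
  ∂bdf = df − bf + bd.
The resulting 30×20 matrix has rank 20, and its Smith normal form has invariant factors (1,1,1,1,1,1,1,1,1,1,1,1,1,1,1,1,1,1,1,2).

Reading off H_k = ker ∂_k / im ∂_{k+1}:

  H_2: rank ker ∂_2 − rank ∂_3 = (20 − 20) − 0 = 0, and there is no ∂_3, so H_2 ≅ 0.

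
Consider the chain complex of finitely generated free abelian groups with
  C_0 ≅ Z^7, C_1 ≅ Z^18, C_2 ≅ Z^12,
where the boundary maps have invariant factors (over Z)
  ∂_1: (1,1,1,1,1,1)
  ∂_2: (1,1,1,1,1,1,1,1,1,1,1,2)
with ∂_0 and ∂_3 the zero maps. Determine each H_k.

H_0 = Z,  H_1 = Z/2Z,  H_2 = 0.

H_0: b_0 = 7 − 0 − 6 = 1; torsion from ∂_1 factors > 1: none. So H_0 = Z.
H_1: b_1 = 18 − 6 − 12 = 0; torsion from ∂_2 factors > 1: [2]. So H_1 = Z/2Z.
H_2: b_2 = 12 − 12 − 0 = 0; torsion from ∂_3 factors > 1: none. So H_2 = 0.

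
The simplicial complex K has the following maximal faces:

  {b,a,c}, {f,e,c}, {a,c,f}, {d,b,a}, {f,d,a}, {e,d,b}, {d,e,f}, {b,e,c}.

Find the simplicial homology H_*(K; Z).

H_0 = Z,  H_1 = 0,  H_2 = Z.

Order the vertices as a < b < c < d < e < f. Listing each simplex with vertices in this order, K has dimension 2 with simplices:

  0-simplices (6): a, b, c, d, e, f
  1-simplices (12): ab, ac, ad, af, bc, bd, be, ce, cf, de, df, ef
  2-simplices (8): abc, abd, acf, adf, bce, bde, cef, def

giving chain groups C_0 ≅ Z^6, C_1 ≅ Z^12, C_2 ≅ Z^8.

Boundary ∂_1: C_1 → C_0 is given by ∂[p,q] = [q] − [p]. For instance
  ∂de = e − d.
The 6×12 boundary matrix has rank 5 and Smith normal form diag(1,1,1,1,1).

The boundary map ∂_2: C_2 → C_1 maps a triangle to the signed sum of its edges. For instance
  ∂bce = ce − be + bc,
  ∂abc = bc − ac + ab.
As a 12×8 matrix over Z this has rank 7, with invariant factors (1,1,1,1,1,1,1).

From H_k ≅ ker(∂_k) / im(∂_{k+1}) we obtain:

  H_0: rank C_0 − rank ∂_1 = 6 − 5 = 1, and the invariant factors of ∂_1 are all 1, so H_0 ≅ Z.
  H_1: rank ker ∂_1 − rank ∂_2 = (12 − 5) − 7 = 0, and the invariant factors of ∂_2 are all 1, so H_1 ≅ 0.
  H_2: rank ker ∂_2 − rank ∂_3 = (8 − 7) − 0 = 1, and there is no ∂_3, so H_2 ≅ Z.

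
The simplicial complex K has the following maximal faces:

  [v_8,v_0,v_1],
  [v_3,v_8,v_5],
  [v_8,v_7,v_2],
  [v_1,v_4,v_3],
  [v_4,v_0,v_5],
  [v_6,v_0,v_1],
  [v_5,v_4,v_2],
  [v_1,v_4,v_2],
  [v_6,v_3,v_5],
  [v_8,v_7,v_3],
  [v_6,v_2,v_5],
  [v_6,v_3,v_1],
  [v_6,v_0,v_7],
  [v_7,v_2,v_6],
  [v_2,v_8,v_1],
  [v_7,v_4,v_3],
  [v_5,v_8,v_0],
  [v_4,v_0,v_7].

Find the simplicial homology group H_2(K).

We work with the vertex ordering v_0 < v_1 < v_2 < v_3 < v_4 < v_5 < v_6 < v_7 < v_8. The simplices of K, each written with vertices in increasing order, are:

  0-simplices (9): [v_0], [v_1], [v_2], [v_3], [v_4], [v_5], [v_6], [v_7], [v_8]
  1-simplices (27): (27 of them)
  2-simplices (18): (18 of them)

so the chain groups are C_0 ≅ Z^9, C_1 ≅ Z^27, C_2 ≅ Z^18.

Boundary ∂_1: C_1 → C_0 maps an edge to its endpoints' difference, ∂[p,q] = q − p. For instance
  ∂[v_2,v_7] = [v_7] − [v_2].
The 9×27 boundary matrix has rank 8 and Smith normal form diag(1,1,1,1,1,1,1,1).

Boundary ∂_2: C_2 → C_1 sends each 2-simplex [p,q,r] to [q,r] − [p,r] + [p,q]. For instance
  ∂[v_1,v_2,v_8] = [v_2,v_8] − [v_1,v_8] + [v_1,v_2],
  ∂[v_0,v_4,v_7] = [v_4,v_7] − [v_0,v_7] + [v_0,v_4].
The 27×18 boundary matrix has rank 17 and Smith normal form diag(1,1,1,1,1,1,1,1,1,1,1,1,1,1,1,1,1).

Now H_k = ker ∂_k / im ∂_{k+1}, so:

  H_2: rank ker ∂_2 − rank ∂_3 = (18 − 17) − 0 = 1, and there is no ∂_3, so H_2 ≅ Z.

(K is a triangulation of the torus T^2.)

H_2 = Z.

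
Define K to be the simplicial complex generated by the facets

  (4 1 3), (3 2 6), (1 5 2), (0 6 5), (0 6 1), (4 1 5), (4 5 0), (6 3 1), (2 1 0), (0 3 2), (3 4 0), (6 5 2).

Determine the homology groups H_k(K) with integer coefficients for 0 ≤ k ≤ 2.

Fix the vertex order 0 < 1 < 2 < 3 < 4 < 5 < 6 and write every simplex with vertices in increasing order. Then dim K = 2 and the simplices of K are:

  0-simplices (7): [0], [1], [2], [3], [4], [5], [6]
  1-simplices (18): [0,1], [0,2], [0,3], [0,4], [0,5], [0,6], [1,2], [1,3], [1,4], [1,5], [1,6], [2,3], [2,5], [2,6], [3,4], [3,6], [4,5], [5,6]
  2-simplices (12): [0,1,2], [0,1,6], [0,2,3], [0,3,4], [0,4,5], [0,5,6], [1,2,5], [1,3,4], [1,3,6], [1,4,5], [2,3,6], [2,5,6]

giving chain groups C_0 ≅ Z^7, C_1 ≅ Z^18, C_2 ≅ Z^12.

Boundary ∂_1: C_1 → C_0 maps an edge to its endpoints' difference, ∂[p,q] = q − p. For instance
  ∂[1,5] = [5] − [1].
As a 7×18 matrix over Z this has rank 6, with invariant factors (1,1,1,1,1,1).

Boundary ∂_2: C_2 → C_1 sends each 2-simplex [p,q,r] to [q,r] − [p,r] + [p,q]. For instance
  ∂[0,2,3] = [2,3] − [0,3] + [0,2],
  ∂[2,5,6] = [5,6] − [2,6] + [2,5].
This gives a 18×12 integer matrix of rank 12; reducing to Smith normal form yields diagonal entries (1,1,1,1,1,1,1,1,1,1,1,2).

Computing H_k = (kernel of ∂_k) / (image of ∂_{k+1}):

  H_0: rank C_0 − rank ∂_1 = 7 − 6 = 1, and the invariant factors of ∂_1 are all 1, so H_0 ≅ Z.
  H_1: rank ker ∂_1 − rank ∂_2 = (18 − 6) − 12 = 0, and ∂_2 has invariant factor 2 > 1, so H_1 ≅ Z/2Z.
  H_2: rank ker ∂_2 − rank ∂_3 = (12 − 12) − 0 = 0, and there is no ∂_3, so H_2 ≅ 0.

As a check, the Euler characteristic is 7 − 18 + 12 = 1, which agrees with 1 − 0 + 0 = 1.
(K is a triangulation of the real projective plane RP^2.)

H_0 = Z,  H_1 = Z/2Z,  H_2 = 0.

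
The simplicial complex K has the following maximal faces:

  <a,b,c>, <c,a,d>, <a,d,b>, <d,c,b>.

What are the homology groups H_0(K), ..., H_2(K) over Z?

K has 4 vertices, 6 edges, 4 triangles.
rank ∂_0 = 0, rank ∂_1 = 3 ⇒ b_0 = 4 − 0 − 3 = 1; all invariant factors of ∂_1 are 1 so no torsion. So H_0 ≅ Z.
rank ∂_1 = 3, rank ∂_2 = 3 ⇒ b_1 = 6 − 3 − 3 = 0; all invariant factors of ∂_2 are 1 so no torsion. So H_1 ≅ 0.
rank ∂_2 = 3, rank ∂_3 = 0 ⇒ b_2 = 4 − 3 − 0 = 1. So H_2 ≅ Z.

H_0 ≅ Z,  H_1 = 0,  H_2 ≅ Z.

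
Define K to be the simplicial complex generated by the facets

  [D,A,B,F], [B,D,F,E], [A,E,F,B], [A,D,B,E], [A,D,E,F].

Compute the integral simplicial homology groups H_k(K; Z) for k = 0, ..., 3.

Fix the vertex order A < B < D < E < F and write every simplex with vertices in increasing order. Then dim K = 3 and the simplices of K are:

  0-simplices (5): A, B, D, E, F
  1-simplices (10): AB, AD, AE, AF, BD, BE, BF, DE, DF, EF
  2-simplices (10): ABD, ABE, ABF, ADE, ADF, AEF, BDE, BDF, BEF, DEF
  3-simplices (5): ABDE, ABDF, ABEF, ADEF, BDEF

Hence C_0 ≅ Z^5, C_1 ≅ Z^10, C_2 ≅ Z^10, C_3 ≅ Z^5.

Boundary ∂_1: C_1 → C_0 is given by ∂[p,q] = [q] − [p].
The resulting 5×10 matrix has rank 4, and its Smith normal form has invariant factors (1,1,1,1).

∂_2: C_2 → C_1 sends each 2-simplex [p,q,r] to [q,r] − [p,r] + [p,q]. For instance
  ∂AEF = EF − AF + AE,
  ∂BEF = EF − BF + BE.
The resulting 10×10 matrix has rank 6, and its Smith normal form has invariant factors (1,1,1,1,1,1).

∂_3: C_3 → C_2 sends each 3-simplex σ to the alternating sum Σ_i (−1)^i (σ with its i-th vertex removed). For instance
  ∂ABDF = BDF − ADF + ABF − ABD,
  ∂ADEF = DEF − AEF + ADF − ADE.
The 10×5 boundary matrix has rank 4 and Smith normal form diag(1,1,1,1).

Reading off H_k = ker ∂_k / im ∂_{k+1}:

  H_0: rank C_0 − rank ∂_1 = 5 − 4 = 1, and the invariant factors of ∂_1 are all 1, so H_0 ≅ Z.
  H_1: rank ker ∂_1 − rank ∂_2 = (10 − 4) − 6 = 0, and the invariant factors of ∂_2 are all 1, so H_1 ≅ 0.
  H_2: rank ker ∂_2 − rank ∂_3 = (10 − 6) − 4 = 0, and the invariant factors of ∂_3 are all 1, so H_2 ≅ 0.
  H_3: rank ker ∂_3 − rank ∂_4 = (5 − 4) − 0 = 1, and there is no ∂_4, so H_3 ≅ Z.

H_0 = Z,  H_1 = 0,  H_2 = 0,  H_3 = Z.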